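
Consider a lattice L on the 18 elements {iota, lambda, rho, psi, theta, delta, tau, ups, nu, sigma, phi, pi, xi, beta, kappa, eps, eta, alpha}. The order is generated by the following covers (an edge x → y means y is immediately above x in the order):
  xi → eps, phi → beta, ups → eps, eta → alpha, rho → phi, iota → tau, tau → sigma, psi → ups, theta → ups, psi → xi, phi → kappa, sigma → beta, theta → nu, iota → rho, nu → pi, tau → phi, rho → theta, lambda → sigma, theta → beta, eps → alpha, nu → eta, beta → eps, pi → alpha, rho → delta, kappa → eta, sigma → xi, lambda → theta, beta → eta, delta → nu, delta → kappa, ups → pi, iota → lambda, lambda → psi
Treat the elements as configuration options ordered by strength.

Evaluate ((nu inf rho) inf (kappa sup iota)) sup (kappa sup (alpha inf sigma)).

nu ∧ rho = rho
kappa ∨ iota = kappa
rho ∧ kappa = rho
alpha ∧ sigma = sigma
kappa ∨ sigma = eta
rho ∨ eta = eta

eta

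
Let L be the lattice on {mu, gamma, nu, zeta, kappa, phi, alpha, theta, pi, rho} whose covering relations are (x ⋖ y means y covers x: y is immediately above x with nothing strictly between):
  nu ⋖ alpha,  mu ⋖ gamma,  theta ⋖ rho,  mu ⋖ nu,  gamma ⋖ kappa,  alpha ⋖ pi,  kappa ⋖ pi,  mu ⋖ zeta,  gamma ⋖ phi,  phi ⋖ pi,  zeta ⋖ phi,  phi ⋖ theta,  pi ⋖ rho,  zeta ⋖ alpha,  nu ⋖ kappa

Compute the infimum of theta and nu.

mu

Common lower bounds of {theta, nu}: mu.
The greatest among these is mu.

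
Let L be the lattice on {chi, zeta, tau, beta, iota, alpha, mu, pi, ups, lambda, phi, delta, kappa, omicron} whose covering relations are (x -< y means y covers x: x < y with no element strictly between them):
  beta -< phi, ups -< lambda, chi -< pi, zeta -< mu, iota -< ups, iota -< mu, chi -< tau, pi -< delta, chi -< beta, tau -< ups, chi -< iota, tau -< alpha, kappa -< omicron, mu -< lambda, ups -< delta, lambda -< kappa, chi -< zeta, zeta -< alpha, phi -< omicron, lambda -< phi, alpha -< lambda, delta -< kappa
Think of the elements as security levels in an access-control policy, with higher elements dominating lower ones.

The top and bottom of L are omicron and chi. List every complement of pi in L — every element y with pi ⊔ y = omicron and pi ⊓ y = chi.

beta, phi

Need y with pi ∨ y = omicron and pi ∧ y = chi.
Checking each element gives: beta, phi.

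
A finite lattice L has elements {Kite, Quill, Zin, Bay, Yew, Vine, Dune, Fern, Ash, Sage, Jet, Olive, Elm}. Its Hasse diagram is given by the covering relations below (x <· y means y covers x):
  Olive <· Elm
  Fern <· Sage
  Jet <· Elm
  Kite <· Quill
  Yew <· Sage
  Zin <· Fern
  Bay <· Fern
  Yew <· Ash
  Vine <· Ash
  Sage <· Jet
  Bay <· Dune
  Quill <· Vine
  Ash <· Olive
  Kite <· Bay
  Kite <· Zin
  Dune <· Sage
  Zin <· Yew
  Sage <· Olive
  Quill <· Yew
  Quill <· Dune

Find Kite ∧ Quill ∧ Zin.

Kite

Common lower bounds of {Kite, Quill, Zin}: Kite.
The greatest among these is Kite.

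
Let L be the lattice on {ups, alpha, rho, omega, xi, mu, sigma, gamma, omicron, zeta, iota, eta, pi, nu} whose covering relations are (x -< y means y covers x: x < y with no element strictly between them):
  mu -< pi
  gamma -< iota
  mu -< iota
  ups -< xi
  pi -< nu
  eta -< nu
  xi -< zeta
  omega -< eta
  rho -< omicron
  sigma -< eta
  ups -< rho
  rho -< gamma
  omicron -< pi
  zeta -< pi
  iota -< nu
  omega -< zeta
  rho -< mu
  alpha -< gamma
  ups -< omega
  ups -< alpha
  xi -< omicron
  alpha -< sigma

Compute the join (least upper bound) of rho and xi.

omicron

Common upper bounds of {rho, xi}: nu, omicron, pi.
The least among these is omicron.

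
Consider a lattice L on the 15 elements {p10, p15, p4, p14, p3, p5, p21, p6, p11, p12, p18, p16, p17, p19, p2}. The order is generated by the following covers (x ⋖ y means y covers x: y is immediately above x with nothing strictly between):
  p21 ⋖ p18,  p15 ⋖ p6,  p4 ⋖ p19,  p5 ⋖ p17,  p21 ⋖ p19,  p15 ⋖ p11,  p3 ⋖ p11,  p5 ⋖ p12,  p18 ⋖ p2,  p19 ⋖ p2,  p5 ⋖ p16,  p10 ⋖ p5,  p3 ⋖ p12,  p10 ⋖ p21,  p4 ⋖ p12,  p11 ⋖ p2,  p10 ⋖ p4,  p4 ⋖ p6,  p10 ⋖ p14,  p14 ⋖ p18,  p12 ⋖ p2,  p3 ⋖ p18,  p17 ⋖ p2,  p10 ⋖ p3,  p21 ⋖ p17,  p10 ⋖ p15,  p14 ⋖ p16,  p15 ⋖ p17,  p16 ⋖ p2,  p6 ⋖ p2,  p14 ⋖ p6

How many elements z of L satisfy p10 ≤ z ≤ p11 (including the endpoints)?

4

The interval [p10, p11] = {p10, p11, p15, p3}, which has 4 elements.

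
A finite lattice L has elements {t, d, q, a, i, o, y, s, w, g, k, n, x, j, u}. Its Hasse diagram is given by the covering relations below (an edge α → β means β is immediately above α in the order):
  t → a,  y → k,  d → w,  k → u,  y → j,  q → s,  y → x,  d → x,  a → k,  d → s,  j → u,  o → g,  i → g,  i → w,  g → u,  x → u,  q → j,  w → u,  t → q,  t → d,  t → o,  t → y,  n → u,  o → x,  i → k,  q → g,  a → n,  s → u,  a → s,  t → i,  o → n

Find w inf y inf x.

t

Common lower bounds of {w, y, x}: t.
The greatest among these is t.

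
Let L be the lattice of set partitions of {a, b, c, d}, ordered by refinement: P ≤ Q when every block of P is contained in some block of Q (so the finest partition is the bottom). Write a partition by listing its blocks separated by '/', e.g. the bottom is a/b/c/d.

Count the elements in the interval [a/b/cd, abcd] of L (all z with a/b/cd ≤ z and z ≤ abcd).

The interval [a/b/cd, abcd] = {a/b/cd, a/bcd, ab/cd, abcd, acd/b}, which has 5 elements.

5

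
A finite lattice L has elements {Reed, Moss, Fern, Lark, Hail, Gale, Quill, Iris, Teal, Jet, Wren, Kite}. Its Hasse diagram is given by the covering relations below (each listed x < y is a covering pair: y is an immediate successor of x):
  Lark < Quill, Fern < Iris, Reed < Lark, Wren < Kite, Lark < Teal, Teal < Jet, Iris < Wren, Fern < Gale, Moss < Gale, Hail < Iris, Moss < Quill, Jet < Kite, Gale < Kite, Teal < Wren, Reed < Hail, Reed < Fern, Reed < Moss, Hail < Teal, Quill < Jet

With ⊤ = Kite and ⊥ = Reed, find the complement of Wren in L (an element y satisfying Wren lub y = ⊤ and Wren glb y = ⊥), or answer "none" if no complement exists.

Need y with Wren ∨ y = Kite and Wren ∧ y = Reed.
Checking each element gives: Moss.

Moss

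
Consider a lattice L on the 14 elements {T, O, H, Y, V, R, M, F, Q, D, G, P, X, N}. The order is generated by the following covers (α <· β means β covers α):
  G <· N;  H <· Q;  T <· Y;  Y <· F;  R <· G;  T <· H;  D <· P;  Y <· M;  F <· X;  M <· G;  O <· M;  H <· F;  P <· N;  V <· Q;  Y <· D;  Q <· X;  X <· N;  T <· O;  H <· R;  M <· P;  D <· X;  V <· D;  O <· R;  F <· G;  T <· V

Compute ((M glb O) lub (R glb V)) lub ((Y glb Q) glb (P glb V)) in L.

M ∧ O = O
R ∧ V = T
O ∨ T = O
Y ∧ Q = T
P ∧ V = V
T ∧ V = T
O ∨ T = O

O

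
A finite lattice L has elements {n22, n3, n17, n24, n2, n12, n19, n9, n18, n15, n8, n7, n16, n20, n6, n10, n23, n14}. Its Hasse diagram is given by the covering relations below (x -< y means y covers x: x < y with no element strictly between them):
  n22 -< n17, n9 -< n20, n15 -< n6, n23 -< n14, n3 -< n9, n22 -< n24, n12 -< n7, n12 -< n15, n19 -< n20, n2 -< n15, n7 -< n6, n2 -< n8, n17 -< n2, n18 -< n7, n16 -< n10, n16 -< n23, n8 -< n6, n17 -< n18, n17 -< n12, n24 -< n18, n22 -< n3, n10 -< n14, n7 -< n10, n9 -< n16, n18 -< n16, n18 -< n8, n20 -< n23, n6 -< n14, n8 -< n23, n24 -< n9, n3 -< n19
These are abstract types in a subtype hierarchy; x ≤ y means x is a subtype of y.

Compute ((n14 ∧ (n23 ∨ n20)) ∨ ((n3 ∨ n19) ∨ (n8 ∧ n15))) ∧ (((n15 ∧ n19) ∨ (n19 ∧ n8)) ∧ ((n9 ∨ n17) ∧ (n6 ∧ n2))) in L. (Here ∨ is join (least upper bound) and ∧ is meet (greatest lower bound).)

n22

n23 ∨ n20 = n23
n14 ∧ n23 = n23
n3 ∨ n19 = n19
n8 ∧ n15 = n2
n19 ∨ n2 = n23
n23 ∨ n23 = n23
n15 ∧ n19 = n22
n19 ∧ n8 = n22
n22 ∨ n22 = n22
n9 ∨ n17 = n16
n6 ∧ n2 = n2
n16 ∧ n2 = n17
n22 ∧ n17 = n22
n23 ∧ n22 = n22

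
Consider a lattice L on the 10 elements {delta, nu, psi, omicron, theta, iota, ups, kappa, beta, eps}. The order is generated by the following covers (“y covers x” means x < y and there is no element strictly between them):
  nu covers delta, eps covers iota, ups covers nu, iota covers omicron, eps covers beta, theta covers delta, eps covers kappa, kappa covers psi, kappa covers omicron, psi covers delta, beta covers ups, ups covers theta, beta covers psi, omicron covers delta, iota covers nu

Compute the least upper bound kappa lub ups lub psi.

eps

Common upper bounds of {kappa, ups, psi}: eps.
The least among these is eps.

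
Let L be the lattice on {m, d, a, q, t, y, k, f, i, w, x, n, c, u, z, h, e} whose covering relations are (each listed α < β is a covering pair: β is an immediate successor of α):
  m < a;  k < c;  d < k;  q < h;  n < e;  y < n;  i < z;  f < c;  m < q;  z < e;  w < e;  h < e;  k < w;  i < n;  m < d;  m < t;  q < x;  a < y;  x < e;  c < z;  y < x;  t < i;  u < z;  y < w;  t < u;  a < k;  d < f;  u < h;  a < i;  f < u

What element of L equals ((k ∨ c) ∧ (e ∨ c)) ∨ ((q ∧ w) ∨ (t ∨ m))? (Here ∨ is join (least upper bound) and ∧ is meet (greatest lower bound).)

z

k ∨ c = c
e ∨ c = e
c ∧ e = c
q ∧ w = m
t ∨ m = t
m ∨ t = t
c ∨ t = z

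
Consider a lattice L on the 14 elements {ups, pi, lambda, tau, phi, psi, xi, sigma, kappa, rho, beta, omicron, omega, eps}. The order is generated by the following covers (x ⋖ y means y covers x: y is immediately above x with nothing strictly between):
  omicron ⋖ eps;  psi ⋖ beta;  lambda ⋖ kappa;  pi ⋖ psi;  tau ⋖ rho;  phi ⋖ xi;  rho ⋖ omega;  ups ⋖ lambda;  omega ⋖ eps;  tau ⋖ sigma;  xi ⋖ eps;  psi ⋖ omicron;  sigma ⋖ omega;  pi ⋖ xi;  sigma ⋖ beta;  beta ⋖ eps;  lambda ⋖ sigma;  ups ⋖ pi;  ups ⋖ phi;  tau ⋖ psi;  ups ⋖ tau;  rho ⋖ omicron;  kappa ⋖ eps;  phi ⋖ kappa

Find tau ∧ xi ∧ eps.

ups

Common lower bounds of {tau, xi, eps}: ups.
The greatest among these is ups.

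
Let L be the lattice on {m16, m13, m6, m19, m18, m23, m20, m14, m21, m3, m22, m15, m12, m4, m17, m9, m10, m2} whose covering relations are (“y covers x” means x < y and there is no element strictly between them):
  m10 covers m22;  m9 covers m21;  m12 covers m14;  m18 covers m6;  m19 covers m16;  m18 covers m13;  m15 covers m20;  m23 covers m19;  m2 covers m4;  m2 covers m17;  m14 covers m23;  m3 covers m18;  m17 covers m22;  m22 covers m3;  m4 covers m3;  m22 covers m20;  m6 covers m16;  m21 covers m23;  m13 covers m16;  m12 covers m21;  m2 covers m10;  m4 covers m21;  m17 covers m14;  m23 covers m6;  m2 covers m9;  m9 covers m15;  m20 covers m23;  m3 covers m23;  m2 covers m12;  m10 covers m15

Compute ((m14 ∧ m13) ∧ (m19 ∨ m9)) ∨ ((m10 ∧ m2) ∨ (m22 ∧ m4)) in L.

m14 ∧ m13 = m16
m19 ∨ m9 = m9
m16 ∧ m9 = m16
m10 ∧ m2 = m10
m22 ∧ m4 = m3
m10 ∨ m3 = m10
m16 ∨ m10 = m10

m10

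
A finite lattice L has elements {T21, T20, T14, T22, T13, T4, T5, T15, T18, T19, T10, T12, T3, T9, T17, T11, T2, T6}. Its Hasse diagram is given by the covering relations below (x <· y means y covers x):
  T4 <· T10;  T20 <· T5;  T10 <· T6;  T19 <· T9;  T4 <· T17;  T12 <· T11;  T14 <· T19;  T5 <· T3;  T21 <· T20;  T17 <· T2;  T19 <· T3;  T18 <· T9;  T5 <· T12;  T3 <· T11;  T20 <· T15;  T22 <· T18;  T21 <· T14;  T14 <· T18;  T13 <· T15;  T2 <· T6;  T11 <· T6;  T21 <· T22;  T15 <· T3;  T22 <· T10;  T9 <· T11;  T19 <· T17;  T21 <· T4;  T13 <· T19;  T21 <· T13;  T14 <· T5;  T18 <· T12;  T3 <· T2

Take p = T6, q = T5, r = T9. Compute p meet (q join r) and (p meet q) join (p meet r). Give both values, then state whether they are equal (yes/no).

q join r = T11, so p meet (q join r) = T6 meet T11 = T11.
p meet q = T5 and p meet r = T9, so (p meet q) join (p meet r) = T5 join T9 = T11.
Equal: yes.

T11; T11; yes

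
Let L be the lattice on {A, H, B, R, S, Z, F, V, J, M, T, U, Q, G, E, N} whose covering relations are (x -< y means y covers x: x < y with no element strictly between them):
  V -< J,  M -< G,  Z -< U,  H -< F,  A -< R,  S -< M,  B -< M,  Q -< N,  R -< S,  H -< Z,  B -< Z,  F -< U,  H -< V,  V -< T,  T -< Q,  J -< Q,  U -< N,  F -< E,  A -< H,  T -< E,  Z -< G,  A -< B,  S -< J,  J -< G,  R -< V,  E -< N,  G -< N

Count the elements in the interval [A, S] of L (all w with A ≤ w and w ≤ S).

3

The interval [A, S] = {A, R, S}, which has 3 elements.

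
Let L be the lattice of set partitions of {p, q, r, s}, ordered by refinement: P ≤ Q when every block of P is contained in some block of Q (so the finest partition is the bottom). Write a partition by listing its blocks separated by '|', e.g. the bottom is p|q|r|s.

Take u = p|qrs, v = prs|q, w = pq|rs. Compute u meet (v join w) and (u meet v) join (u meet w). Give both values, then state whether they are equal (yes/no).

v join w = pqrs, so u meet (v join w) = p|qrs meet pqrs = p|qrs.
u meet v = p|q|rs and u meet w = p|q|rs, so (u meet v) join (u meet w) = p|q|rs join p|q|rs = p|q|rs.
Equal: no.

p|qrs; p|q|rs; no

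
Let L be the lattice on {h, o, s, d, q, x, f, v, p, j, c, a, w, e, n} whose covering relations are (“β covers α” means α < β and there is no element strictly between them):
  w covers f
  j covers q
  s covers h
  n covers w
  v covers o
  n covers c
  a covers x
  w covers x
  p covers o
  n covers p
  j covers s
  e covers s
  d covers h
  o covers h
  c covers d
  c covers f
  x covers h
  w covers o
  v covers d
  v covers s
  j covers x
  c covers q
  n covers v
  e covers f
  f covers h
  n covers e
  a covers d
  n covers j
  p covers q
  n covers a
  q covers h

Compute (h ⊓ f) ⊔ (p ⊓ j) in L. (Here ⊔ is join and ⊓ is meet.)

h ∧ f = h
p ∧ j = q
h ∨ q = q

q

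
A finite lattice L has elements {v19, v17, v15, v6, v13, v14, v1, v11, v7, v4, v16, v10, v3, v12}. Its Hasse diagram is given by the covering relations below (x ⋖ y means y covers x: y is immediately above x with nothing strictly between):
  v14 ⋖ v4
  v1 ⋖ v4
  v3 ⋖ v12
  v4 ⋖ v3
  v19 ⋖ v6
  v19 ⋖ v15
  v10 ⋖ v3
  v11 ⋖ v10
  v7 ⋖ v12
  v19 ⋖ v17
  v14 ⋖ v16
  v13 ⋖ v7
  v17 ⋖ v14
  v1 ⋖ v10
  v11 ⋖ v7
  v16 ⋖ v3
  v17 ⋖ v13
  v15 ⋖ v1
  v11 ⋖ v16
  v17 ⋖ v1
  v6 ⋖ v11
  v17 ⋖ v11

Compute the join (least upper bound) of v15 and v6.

v10

Common upper bounds of {v15, v6}: v10, v12, v3.
The least among these is v10.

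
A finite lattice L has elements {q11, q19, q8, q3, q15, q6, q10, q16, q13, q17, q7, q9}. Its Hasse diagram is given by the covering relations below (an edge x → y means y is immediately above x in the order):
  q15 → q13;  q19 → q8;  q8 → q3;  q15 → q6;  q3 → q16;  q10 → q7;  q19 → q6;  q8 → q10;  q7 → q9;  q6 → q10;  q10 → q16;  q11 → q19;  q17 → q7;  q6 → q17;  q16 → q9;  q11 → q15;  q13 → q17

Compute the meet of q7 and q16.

Common lower bounds of {q7, q16}: q10, q11, q15, q19, q6, q8.
The greatest among these is q10.

q10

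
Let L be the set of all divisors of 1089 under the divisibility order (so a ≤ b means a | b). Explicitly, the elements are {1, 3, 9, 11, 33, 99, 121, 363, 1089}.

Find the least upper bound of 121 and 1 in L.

121

In the divisibility order, the join is the least common multiple: lcm(121, 1) = 121.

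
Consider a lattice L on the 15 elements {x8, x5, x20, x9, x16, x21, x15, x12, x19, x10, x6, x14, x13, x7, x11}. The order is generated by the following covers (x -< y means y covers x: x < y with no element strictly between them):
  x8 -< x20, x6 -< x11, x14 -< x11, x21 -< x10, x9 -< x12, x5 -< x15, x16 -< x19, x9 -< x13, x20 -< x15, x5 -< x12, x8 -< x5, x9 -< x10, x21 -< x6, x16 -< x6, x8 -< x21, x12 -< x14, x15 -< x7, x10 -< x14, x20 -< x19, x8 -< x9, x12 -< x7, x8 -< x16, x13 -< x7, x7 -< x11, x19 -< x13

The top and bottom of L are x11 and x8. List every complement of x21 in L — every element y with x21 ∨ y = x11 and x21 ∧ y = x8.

x13, x15, x19, x20, x7

Need y with x21 ∨ y = x11 and x21 ∧ y = x8.
Checking each element gives: x13, x15, x19, x20, x7.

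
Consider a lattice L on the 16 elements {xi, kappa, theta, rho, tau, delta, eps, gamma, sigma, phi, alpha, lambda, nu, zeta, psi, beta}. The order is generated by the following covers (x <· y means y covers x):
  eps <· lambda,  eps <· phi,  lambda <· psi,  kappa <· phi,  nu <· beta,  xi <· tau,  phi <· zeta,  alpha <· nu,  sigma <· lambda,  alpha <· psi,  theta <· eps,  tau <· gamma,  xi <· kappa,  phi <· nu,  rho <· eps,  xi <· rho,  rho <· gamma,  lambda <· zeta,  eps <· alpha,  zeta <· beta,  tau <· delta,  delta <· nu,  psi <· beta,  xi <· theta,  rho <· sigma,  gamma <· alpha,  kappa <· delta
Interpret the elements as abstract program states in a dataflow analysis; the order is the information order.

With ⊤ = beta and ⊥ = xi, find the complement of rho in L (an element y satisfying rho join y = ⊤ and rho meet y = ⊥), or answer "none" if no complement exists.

none

For every candidate y, either rho ∨ y ≠ beta or rho ∧ y ≠ xi; no complement exists.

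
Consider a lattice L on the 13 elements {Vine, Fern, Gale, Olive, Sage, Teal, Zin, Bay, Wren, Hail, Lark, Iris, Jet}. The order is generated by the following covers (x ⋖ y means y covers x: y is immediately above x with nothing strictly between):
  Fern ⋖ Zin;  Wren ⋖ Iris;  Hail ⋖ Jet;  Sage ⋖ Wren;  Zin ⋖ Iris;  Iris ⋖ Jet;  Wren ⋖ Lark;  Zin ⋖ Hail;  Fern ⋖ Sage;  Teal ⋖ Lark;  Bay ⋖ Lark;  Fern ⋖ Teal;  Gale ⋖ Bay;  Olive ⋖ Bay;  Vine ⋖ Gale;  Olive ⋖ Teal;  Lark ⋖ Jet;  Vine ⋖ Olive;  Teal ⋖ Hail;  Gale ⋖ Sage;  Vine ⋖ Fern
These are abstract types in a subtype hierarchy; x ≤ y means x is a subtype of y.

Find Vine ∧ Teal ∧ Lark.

Common lower bounds of {Vine, Teal, Lark}: Vine.
The greatest among these is Vine.

Vine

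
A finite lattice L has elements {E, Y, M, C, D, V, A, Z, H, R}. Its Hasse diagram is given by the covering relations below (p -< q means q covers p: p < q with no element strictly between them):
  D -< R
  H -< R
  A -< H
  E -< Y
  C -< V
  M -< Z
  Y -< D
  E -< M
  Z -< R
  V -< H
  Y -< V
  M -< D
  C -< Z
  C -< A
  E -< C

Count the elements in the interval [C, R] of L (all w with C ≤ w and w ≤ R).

6

The interval [C, R] = {A, C, H, R, V, Z}, which has 6 elements.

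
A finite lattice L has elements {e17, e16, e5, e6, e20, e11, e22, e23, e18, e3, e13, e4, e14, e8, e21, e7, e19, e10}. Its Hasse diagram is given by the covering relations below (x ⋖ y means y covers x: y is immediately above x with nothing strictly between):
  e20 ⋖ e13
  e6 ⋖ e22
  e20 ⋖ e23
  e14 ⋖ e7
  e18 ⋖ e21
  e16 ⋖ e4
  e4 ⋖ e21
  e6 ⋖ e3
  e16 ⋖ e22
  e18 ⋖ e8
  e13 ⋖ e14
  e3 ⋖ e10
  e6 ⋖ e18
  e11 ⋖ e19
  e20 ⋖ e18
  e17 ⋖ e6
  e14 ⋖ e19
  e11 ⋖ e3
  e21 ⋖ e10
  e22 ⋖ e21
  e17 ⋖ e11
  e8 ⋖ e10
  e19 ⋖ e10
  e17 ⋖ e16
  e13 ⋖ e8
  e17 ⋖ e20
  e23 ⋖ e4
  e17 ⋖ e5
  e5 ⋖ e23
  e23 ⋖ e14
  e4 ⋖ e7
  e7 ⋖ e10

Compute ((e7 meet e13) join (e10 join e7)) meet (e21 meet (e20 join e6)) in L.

e18

e7 ∧ e13 = e13
e10 ∨ e7 = e10
e13 ∨ e10 = e10
e20 ∨ e6 = e18
e21 ∧ e18 = e18
e10 ∧ e18 = e18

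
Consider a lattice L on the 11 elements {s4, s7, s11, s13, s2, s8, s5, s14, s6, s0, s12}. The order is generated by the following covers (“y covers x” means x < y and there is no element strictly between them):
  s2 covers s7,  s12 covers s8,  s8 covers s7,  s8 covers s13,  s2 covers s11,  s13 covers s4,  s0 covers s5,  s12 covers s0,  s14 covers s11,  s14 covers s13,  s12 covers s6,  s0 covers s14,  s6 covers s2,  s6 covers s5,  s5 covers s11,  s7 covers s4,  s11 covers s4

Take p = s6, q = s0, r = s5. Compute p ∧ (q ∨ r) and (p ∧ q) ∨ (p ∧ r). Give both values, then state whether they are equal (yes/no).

q ∨ r = s0, so p ∧ (q ∨ r) = s6 ∧ s0 = s5.
p ∧ q = s5 and p ∧ r = s5, so (p ∧ q) ∨ (p ∧ r) = s5 ∨ s5 = s5.
Equal: yes.

s5; s5; yes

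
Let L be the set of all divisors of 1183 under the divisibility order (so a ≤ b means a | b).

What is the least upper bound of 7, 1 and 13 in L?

91

In the divisibility order, the join is the least common multiple: lcm(7, 1, 13) = 91.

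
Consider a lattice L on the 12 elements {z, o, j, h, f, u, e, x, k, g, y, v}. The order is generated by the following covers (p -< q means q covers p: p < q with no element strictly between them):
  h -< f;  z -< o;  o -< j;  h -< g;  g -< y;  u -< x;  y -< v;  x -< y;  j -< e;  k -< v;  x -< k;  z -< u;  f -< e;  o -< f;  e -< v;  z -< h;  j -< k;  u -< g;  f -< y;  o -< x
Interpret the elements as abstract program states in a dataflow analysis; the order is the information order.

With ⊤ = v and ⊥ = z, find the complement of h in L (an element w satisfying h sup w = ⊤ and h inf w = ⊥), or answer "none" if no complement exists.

k

Need w with h ∨ w = v and h ∧ w = z.
Checking each element gives: k.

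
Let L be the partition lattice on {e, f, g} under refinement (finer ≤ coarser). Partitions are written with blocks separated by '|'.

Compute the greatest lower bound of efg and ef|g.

ef|g

Common lower bounds of {efg, ef|g}: ef|g, e|f|g.
The greatest among these is ef|g.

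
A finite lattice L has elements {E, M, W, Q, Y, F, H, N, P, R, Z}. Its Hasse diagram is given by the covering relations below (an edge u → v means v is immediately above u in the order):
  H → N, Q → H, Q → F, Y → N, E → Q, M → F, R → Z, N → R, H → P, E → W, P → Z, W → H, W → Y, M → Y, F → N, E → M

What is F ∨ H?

Common upper bounds of {F, H}: N, R, Z.
The least among these is N.

N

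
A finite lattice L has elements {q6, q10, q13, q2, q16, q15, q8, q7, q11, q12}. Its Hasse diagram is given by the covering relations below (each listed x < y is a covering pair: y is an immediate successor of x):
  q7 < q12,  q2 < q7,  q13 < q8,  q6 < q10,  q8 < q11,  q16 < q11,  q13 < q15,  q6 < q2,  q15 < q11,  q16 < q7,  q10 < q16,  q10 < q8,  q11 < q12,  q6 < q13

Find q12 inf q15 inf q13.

Common lower bounds of {q12, q15, q13}: q13, q6.
The greatest among these is q13.

q13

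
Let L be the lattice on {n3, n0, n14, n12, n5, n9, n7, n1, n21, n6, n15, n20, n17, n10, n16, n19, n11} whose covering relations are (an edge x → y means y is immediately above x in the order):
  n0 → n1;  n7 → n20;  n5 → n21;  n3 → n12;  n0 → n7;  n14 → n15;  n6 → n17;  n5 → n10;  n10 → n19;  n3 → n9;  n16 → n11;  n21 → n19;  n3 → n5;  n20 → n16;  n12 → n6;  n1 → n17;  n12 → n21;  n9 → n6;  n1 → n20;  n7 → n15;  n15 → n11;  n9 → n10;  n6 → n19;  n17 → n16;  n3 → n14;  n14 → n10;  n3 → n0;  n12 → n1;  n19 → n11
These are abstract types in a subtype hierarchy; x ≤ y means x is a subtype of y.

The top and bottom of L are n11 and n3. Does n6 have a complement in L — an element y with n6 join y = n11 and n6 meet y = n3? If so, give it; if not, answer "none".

Need y with n6 ∨ y = n11 and n6 ∧ y = n3.
Checking each element gives: n15.

n15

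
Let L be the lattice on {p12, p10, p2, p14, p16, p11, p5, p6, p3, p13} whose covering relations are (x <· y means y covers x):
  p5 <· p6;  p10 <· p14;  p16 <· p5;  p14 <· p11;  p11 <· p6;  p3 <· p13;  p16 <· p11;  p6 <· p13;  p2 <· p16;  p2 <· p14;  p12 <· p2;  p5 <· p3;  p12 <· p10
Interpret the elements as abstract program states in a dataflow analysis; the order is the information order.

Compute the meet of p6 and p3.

Common lower bounds of {p6, p3}: p12, p16, p2, p5.
The greatest among these is p5.

p5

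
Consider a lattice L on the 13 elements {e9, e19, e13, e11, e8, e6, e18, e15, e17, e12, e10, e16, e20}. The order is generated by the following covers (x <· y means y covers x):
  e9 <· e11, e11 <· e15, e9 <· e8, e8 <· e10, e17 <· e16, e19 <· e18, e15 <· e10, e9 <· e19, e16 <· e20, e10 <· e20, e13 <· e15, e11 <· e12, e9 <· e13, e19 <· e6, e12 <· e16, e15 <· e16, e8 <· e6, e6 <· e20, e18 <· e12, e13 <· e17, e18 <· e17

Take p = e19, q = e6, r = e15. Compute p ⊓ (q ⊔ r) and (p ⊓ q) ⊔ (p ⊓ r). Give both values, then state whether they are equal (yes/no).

q ⊔ r = e20, so p ⊓ (q ⊔ r) = e19 ⊓ e20 = e19.
p ⊓ q = e19 and p ⊓ r = e9, so (p ⊓ q) ⊔ (p ⊓ r) = e19 ⊔ e9 = e19.
Equal: yes.

e19; e19; yes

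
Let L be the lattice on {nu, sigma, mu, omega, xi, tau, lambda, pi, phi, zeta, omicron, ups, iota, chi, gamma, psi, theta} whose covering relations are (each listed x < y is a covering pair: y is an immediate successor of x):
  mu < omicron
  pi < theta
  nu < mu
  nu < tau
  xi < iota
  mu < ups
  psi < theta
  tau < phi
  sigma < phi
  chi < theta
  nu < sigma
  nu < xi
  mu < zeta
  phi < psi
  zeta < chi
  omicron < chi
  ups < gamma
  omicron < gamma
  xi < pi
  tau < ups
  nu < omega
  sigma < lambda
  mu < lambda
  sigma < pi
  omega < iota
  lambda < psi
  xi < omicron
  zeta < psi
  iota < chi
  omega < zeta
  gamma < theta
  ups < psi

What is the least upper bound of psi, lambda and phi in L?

Common upper bounds of {psi, lambda, phi}: psi, theta.
The least among these is psi.

psi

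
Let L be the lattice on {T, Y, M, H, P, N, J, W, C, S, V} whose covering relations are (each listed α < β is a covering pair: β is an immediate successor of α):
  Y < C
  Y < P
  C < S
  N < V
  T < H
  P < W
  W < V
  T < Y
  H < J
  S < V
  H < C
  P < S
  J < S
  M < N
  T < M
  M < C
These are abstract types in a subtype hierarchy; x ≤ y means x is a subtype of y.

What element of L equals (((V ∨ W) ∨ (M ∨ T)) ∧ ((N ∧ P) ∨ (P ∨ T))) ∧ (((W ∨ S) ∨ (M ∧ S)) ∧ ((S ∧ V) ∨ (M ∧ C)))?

V ∨ W = V
M ∨ T = M
V ∨ M = V
N ∧ P = T
P ∨ T = P
T ∨ P = P
V ∧ P = P
W ∨ S = V
M ∧ S = M
V ∨ M = V
S ∧ V = S
M ∧ C = M
S ∨ M = S
V ∧ S = S
P ∧ S = P

P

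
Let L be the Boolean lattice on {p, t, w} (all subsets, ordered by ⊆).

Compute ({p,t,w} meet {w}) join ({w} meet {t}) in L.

{w}

{p,t,w} ∧ {w} = {w}
{w} ∧ {t} = ∅
{w} ∨ ∅ = {w}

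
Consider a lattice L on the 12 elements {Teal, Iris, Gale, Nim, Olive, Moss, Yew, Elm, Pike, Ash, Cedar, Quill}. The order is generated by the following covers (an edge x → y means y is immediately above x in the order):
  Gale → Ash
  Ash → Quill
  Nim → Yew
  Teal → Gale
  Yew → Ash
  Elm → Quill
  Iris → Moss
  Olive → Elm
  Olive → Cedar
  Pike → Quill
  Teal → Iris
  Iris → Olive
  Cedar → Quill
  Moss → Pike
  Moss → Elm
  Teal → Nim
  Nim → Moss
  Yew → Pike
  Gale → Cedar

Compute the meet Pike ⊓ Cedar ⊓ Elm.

Common lower bounds of {Pike, Cedar, Elm}: Iris, Teal.
The greatest among these is Iris.

Iris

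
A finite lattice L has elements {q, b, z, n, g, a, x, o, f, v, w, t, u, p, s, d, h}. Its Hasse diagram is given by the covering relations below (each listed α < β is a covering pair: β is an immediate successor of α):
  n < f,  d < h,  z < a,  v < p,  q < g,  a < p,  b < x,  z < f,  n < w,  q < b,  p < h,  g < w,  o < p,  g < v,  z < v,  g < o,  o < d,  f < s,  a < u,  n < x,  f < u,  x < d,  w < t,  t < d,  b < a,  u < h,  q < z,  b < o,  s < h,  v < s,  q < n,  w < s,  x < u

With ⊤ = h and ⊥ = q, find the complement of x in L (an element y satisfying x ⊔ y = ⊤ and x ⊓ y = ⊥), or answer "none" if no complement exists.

v

Need y with x ∨ y = h and x ∧ y = q.
Checking each element gives: v.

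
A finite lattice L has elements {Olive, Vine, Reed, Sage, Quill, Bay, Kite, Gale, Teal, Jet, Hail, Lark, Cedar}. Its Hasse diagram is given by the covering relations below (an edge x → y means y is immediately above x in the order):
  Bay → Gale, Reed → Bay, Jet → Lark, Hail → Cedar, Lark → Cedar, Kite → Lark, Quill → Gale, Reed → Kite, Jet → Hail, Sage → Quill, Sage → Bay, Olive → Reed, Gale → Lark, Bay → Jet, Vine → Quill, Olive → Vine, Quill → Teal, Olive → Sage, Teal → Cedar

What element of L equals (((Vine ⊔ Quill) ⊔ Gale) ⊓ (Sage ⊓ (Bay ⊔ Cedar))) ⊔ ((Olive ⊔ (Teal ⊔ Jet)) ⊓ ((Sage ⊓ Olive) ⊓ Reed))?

Vine ∨ Quill = Quill
Quill ∨ Gale = Gale
Bay ∨ Cedar = Cedar
Sage ∧ Cedar = Sage
Gale ∧ Sage = Sage
Teal ∨ Jet = Cedar
Olive ∨ Cedar = Cedar
Sage ∧ Olive = Olive
Olive ∧ Reed = Olive
Cedar ∧ Olive = Olive
Sage ∨ Olive = Sage

Sage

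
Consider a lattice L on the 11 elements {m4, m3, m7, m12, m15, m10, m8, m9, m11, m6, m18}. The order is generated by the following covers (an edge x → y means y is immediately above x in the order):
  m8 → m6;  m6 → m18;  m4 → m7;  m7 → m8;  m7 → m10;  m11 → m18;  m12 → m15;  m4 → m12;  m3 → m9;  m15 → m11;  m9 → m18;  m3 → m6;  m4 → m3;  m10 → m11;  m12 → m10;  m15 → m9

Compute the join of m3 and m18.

m18

Common upper bounds of {m3, m18}: m18.
The least among these is m18.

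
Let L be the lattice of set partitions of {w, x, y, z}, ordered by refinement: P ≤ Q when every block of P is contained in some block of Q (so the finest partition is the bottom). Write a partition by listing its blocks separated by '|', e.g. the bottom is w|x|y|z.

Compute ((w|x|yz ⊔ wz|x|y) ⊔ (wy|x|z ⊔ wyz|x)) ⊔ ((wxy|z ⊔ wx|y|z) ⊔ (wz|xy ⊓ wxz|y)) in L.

wxyz

w|x|yz ∨ wz|x|y = wyz|x
wy|x|z ∨ wyz|x = wyz|x
wyz|x ∨ wyz|x = wyz|x
wxy|z ∨ wx|y|z = wxy|z
wz|xy ∧ wxz|y = wz|x|y
wxy|z ∨ wz|x|y = wxyz
wyz|x ∨ wxyz = wxyz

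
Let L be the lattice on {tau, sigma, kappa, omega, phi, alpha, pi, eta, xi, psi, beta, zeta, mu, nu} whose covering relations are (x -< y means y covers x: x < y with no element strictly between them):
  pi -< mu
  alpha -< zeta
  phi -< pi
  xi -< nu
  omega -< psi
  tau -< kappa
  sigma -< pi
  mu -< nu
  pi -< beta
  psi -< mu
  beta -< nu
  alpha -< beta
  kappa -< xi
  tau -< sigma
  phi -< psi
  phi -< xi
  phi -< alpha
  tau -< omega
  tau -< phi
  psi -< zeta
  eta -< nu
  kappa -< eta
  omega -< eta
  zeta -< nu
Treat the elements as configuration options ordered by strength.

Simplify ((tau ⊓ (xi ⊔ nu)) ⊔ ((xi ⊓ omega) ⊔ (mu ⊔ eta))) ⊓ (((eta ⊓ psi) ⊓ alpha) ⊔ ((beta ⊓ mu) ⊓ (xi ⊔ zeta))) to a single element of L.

xi ∨ nu = nu
tau ∧ nu = tau
xi ∧ omega = tau
mu ∨ eta = nu
tau ∨ nu = nu
tau ∨ nu = nu
eta ∧ psi = omega
omega ∧ alpha = tau
beta ∧ mu = pi
xi ∨ zeta = nu
pi ∧ nu = pi
tau ∨ pi = pi
nu ∧ pi = pi

pi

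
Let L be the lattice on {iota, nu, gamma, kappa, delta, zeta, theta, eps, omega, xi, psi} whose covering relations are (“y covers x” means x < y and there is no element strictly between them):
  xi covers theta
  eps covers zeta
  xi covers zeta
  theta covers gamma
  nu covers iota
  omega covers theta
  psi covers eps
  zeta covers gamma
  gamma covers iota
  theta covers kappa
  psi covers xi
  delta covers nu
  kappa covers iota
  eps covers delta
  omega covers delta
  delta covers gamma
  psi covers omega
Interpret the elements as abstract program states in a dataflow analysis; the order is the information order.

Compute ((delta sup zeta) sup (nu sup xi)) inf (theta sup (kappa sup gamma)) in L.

theta

delta ∨ zeta = eps
nu ∨ xi = psi
eps ∨ psi = psi
kappa ∨ gamma = theta
theta ∨ theta = theta
psi ∧ theta = theta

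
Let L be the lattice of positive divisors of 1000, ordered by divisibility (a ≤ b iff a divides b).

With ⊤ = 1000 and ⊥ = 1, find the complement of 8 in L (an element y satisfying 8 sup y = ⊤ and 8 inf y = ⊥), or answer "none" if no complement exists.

Need y with 8 ∨ y = 1000 and 8 ∧ y = 1.
Checking each element gives: 125.

125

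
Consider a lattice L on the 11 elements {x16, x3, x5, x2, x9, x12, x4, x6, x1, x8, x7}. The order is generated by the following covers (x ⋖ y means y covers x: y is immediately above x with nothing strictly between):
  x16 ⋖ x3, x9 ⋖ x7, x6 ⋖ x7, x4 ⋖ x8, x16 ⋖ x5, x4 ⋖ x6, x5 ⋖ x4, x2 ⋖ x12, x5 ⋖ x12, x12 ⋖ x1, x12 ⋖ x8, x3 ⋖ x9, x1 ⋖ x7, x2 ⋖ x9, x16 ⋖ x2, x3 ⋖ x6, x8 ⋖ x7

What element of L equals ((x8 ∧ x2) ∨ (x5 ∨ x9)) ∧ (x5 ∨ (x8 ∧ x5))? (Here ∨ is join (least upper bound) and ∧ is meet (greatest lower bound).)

x5

x8 ∧ x2 = x2
x5 ∨ x9 = x7
x2 ∨ x7 = x7
x8 ∧ x5 = x5
x5 ∨ x5 = x5
x7 ∧ x5 = x5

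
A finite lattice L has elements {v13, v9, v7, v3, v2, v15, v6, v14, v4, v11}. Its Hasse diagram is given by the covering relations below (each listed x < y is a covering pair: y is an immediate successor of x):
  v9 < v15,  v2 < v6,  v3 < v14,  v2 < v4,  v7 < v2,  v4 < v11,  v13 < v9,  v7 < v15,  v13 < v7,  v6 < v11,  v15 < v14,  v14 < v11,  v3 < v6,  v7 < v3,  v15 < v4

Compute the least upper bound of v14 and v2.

Common upper bounds of {v14, v2}: v11.
The least among these is v11.

v11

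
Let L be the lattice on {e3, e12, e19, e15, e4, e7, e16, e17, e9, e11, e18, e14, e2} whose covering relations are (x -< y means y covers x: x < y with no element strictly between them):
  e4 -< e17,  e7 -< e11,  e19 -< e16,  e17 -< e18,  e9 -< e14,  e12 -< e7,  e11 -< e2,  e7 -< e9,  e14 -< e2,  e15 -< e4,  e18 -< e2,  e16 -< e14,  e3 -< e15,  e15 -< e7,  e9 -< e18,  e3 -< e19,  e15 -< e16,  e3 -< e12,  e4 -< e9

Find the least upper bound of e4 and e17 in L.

e17

Common upper bounds of {e4, e17}: e17, e18, e2.
The least among these is e17.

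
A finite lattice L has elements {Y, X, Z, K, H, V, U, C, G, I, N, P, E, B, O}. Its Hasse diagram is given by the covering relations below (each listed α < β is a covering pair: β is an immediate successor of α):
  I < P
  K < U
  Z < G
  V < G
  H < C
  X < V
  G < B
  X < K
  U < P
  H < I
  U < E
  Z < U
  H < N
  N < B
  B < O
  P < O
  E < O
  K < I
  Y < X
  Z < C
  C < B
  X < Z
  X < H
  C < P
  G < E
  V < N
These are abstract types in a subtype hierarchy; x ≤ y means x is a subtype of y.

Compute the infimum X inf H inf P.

X

Common lower bounds of {X, H, P}: X, Y.
The greatest among these is X.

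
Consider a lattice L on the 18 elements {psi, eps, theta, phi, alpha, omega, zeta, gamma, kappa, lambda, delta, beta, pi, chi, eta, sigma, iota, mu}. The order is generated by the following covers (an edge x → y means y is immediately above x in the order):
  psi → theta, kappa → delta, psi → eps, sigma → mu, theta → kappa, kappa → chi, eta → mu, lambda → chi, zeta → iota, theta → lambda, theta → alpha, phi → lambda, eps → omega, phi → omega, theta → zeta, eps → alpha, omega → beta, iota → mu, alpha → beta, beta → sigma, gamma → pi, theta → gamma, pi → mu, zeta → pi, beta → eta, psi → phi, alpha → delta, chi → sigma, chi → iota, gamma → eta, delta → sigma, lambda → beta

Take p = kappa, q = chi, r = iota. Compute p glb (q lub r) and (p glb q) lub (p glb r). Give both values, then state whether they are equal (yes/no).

kappa; kappa; yes

q lub r = iota, so p glb (q lub r) = kappa glb iota = kappa.
p glb q = kappa and p glb r = kappa, so (p glb q) lub (p glb r) = kappa lub kappa = kappa.
Equal: yes.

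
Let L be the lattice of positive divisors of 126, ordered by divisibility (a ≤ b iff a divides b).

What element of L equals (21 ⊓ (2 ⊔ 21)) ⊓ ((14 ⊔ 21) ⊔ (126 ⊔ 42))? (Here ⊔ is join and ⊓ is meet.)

21

2 ∨ 21 = 42
21 ∧ 42 = 21
14 ∨ 21 = 42
126 ∨ 42 = 126
42 ∨ 126 = 126
21 ∧ 126 = 21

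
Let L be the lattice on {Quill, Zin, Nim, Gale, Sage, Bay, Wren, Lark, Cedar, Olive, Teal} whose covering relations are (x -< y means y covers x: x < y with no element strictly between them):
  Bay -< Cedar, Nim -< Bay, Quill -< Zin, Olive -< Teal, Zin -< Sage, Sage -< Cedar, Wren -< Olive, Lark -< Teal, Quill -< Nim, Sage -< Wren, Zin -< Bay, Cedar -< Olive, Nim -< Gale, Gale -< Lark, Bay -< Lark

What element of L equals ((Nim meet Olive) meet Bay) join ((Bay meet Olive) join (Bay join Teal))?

Teal

Nim ∧ Olive = Nim
Nim ∧ Bay = Nim
Bay ∧ Olive = Bay
Bay ∨ Teal = Teal
Bay ∨ Teal = Teal
Nim ∨ Teal = Teal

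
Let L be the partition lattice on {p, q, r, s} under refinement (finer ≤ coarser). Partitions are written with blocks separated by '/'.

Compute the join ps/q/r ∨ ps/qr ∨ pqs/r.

Common upper bounds of {ps/q/r, ps/qr, pqs/r}: pqrs.
The least among these is pqrs.

pqrs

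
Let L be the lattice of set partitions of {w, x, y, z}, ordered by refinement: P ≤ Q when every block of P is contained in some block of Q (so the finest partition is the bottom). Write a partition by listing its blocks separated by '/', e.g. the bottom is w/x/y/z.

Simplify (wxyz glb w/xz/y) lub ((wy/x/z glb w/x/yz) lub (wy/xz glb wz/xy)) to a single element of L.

wxyz ∧ w/xz/y = w/xz/y
wy/x/z ∧ w/x/yz = w/x/y/z
wy/xz ∧ wz/xy = w/x/y/z
w/x/y/z ∨ w/x/y/z = w/x/y/z
w/xz/y ∨ w/x/y/z = w/xz/y

w/xz/y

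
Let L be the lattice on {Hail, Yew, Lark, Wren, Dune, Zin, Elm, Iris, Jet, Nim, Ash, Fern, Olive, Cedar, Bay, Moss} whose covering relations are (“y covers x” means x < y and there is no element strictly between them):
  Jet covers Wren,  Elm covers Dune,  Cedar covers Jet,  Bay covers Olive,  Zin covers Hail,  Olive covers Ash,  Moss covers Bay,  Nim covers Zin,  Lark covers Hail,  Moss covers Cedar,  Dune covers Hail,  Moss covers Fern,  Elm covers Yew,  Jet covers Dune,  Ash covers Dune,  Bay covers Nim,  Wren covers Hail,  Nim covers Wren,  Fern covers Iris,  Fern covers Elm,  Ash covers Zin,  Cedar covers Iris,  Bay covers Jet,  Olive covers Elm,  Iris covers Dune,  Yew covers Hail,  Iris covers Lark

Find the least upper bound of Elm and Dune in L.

Elm

Common upper bounds of {Elm, Dune}: Bay, Elm, Fern, Moss, Olive.
The least among these is Elm.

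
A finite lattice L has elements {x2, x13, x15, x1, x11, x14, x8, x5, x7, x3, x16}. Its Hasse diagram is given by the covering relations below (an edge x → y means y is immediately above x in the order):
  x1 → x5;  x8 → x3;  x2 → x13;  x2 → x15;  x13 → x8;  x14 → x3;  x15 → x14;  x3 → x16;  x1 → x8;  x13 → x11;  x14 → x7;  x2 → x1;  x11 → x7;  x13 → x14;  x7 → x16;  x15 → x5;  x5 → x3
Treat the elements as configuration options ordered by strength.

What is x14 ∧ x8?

x13

Common lower bounds of {x14, x8}: x13, x2.
The greatest among these is x13.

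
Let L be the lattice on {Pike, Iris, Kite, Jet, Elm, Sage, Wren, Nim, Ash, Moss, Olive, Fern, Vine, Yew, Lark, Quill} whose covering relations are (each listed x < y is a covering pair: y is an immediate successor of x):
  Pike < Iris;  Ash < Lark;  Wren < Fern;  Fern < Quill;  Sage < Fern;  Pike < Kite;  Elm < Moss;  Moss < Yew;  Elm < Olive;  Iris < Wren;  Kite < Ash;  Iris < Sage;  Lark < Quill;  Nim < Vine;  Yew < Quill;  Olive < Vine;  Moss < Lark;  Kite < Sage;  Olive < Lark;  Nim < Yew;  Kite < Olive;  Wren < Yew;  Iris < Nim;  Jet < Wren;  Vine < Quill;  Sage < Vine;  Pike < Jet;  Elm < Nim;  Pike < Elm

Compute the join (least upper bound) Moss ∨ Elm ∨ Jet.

Yew

Common upper bounds of {Moss, Elm, Jet}: Quill, Yew.
The least among these is Yew.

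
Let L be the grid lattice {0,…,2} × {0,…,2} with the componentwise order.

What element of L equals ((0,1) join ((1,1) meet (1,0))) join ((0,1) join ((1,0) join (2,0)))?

(2,1)

(1,1) ∧ (1,0) = (1,0)
(0,1) ∨ (1,0) = (1,1)
(1,0) ∨ (2,0) = (2,0)
(0,1) ∨ (2,0) = (2,1)
(1,1) ∨ (2,1) = (2,1)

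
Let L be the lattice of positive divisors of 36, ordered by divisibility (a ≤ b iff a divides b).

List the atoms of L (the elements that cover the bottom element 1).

2, 3

The atoms are exactly the elements that cover 1: 2, 3.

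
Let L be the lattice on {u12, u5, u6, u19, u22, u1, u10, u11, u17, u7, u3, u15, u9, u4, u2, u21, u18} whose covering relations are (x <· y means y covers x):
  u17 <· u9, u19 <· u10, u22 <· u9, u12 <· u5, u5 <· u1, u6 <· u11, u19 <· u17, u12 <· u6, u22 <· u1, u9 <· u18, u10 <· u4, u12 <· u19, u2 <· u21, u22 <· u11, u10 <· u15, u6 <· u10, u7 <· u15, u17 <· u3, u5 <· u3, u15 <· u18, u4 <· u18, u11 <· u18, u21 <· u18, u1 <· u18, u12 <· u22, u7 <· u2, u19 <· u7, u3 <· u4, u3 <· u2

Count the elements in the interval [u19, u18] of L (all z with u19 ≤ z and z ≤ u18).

11

The interval [u19, u18] = {u10, u15, u17, u18, u19, u2, u21, u3, u4, u7, u9}, which has 11 elements.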